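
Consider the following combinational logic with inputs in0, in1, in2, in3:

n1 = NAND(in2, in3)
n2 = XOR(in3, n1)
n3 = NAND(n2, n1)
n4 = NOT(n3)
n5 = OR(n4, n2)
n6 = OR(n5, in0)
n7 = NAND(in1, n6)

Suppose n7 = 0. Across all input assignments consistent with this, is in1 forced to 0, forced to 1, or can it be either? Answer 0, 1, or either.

n7 = NAND(in1, n6) must be 0, so both in1 = 1 and n6 = 1.
n6 = OR(n5, in0) must be 1, so at least one of n5, in0 is 1.
Every assignment with n7 = 0 has in1 = 1; there are 7 such assignment(s).

1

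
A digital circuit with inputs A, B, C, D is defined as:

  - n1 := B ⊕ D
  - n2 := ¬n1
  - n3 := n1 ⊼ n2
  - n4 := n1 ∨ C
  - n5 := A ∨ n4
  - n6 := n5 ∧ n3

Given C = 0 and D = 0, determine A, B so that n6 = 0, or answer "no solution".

A=0 B=0

n6 = n5 ∧ n3 must be 0, so at least one of n5, n3 is 0.
Check with C = 0 and D = 0 and A=0, B=0:
n1 = B ⊕ D = 0 ⊕ 0 = 0
n2 = ¬n1 = ¬0 = 1
n3 = n1 ⊼ n2 = 0 ⊼ 1 = 1
n4 = n1 ∨ C = 0 ∨ 0 = 0
n5 = A ∨ n4 = 0 ∨ 0 = 0
n6 = n5 ∧ n3 = 0 ∧ 1 = 0
So n6 = 0.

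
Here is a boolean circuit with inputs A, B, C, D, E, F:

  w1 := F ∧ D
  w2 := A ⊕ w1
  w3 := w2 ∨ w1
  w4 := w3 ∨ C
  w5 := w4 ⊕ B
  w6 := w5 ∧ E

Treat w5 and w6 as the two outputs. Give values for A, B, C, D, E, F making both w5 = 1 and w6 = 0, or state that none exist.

A=1, B=0, C=0, D=1, E=0, F=0

Check with A=1, B=0, C=0, D=1, E=0, F=0:
w1 = F ∧ D = 0 ∧ 1 = 0
w2 = A ⊕ w1 = 1 ⊕ 0 = 1
w3 = w2 ∨ w1 = 1 ∨ 0 = 1
w4 = w3 ∨ C = 1 ∨ 0 = 1
w5 = w4 ⊕ B = 1 ⊕ 0 = 1
w6 = w5 ∧ E = 1 ∧ 0 = 0
So w5 = 1 and w6 = 0.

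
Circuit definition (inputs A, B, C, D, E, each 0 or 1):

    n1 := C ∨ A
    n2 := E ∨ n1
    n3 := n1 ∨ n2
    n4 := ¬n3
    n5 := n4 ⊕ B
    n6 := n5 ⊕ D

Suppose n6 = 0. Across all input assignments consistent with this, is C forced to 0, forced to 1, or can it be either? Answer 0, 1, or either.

either

Both values of C occur among assignments with n6 = 0:
  C=0: A=0, B=0, C=0, D=0, E=1
  C=1: A=0, B=0, C=1, D=0, E=0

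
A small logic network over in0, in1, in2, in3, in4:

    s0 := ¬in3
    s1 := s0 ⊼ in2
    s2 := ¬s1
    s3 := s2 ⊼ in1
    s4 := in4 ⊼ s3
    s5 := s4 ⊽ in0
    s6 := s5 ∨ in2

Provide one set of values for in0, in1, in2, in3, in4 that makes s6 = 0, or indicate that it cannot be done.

s6 = s5 ∨ in2 must be 0, so both s5 = 0 and in2 = 0.
s5 = s4 ⊽ in0 must be 0, so at least one of s4, in0 is 1.
Check with in0=1, in1=1, in2=0, in3=1, in4=0:
s0 = ¬in3 = ¬1 = 0
s1 = s0 ⊼ in2 = 0 ⊼ 0 = 1
s2 = ¬s1 = ¬1 = 0
s3 = s2 ⊼ in1 = 0 ⊼ 1 = 1
s4 = in4 ⊼ s3 = 0 ⊼ 1 = 1
s5 = s4 ⊽ in0 = 1 ⊽ 1 = 0
s6 = s5 ∨ in2 = 0 ∨ 0 = 0
So s6 = 0 as required.

in0=1, in1=1, in2=0, in3=1, in4=0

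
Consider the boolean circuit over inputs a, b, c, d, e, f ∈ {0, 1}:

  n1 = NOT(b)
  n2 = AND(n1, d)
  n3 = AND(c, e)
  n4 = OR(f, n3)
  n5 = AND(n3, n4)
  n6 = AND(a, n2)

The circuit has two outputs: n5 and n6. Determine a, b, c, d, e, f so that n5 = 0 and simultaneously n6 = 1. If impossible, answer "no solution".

Check with a=1, b=0, c=1, d=1, e=0, f=0:
n1 = NOT(b) = NOT 0 = 1
n2 = AND(n1, d) = AND(1, 1) = 1
n3 = AND(c, e) = AND(1, 0) = 0
n4 = OR(f, n3) = OR(0, 0) = 0
n5 = AND(n3, n4) = AND(0, 0) = 0
n6 = AND(a, n2) = AND(1, 1) = 1
So n5 = 0 and n6 = 1.

a=1, b=0, c=1, d=1, e=0, f=0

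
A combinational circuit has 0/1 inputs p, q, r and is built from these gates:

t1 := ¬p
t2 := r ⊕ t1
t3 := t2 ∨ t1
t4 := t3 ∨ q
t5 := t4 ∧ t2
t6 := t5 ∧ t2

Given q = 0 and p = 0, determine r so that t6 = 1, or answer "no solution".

t6 = t5 ∧ t2 must be 1, so both t5 = 1 and t2 = 1.
Check with q = 0 and p = 0 and r=0:
t1 = ¬p = ¬0 = 1
t2 = r ⊕ t1 = 0 ⊕ 1 = 1
t3 = t2 ∨ t1 = 1 ∨ 1 = 1
t4 = t3 ∨ q = 1 ∨ 0 = 1
t5 = t4 ∧ t2 = 1 ∧ 1 = 1
t6 = t5 ∧ t2 = 1 ∧ 1 = 1
So t6 = 1.

r=0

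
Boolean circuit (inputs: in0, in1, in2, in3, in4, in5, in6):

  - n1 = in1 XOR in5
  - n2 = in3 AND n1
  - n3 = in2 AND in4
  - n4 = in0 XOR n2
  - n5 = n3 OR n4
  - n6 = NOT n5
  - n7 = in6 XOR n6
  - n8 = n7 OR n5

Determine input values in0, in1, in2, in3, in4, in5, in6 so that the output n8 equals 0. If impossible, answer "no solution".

in0=0, in1=0, in2=1, in3=0, in4=0, in5=0, in6=1

n8 = n7 OR n5 must be 0, so both n7 = 0 and n5 = 0.
n7 = in6 XOR n6 must be 0, so in6 and n6 are equal.
Check with in0=0, in1=0, in2=1, in3=0, in4=0, in5=0, in6=1:
n1 = in1 XOR in5 = 0 XOR 0 = 0
n2 = in3 AND n1 = 0 AND 0 = 0
n3 = in2 AND in4 = 1 AND 0 = 0
n4 = in0 XOR n2 = 0 XOR 0 = 0
n5 = n3 OR n4 = 0 OR 0 = 0
n6 = NOT n5 = NOT 0 = 1
n7 = in6 XOR n6 = 1 XOR 1 = 0
n8 = n7 OR n5 = 0 OR 0 = 0
So n8 = 0 as required.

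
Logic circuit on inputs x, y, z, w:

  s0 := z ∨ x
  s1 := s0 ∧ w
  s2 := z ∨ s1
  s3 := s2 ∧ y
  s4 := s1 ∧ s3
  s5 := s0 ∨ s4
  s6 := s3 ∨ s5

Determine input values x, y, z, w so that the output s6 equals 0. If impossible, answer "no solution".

s6 = s3 ∨ s5 must be 0, so both s3 = 0 and s5 = 0.
s3 = s2 ∧ y must be 0, so at least one of s2, y is 0.
Check with x=0, y=1, z=0, w=0:
s0 = z ∨ x = 0 ∨ 0 = 0
s1 = s0 ∧ w = 0 ∧ 0 = 0
s2 = z ∨ s1 = 0 ∨ 0 = 0
s3 = s2 ∧ y = 0 ∧ 1 = 0
s4 = s1 ∧ s3 = 0 ∧ 0 = 0
s5 = s0 ∨ s4 = 0 ∨ 0 = 0
s6 = s3 ∨ s5 = 0 ∨ 0 = 0
So s6 = 0 as required.

x=0, y=1, z=0, w=0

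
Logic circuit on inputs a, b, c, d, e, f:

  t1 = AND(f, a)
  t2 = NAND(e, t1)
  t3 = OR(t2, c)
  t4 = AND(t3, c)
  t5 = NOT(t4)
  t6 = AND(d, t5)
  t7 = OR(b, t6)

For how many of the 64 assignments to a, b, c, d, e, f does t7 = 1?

t7 = OR(b, t6) must be 1, so at least one of b, t6 is 1.
Enumerating the 64 input combinations, 40 give t7 = 1 and 24 give t7 = 0.

40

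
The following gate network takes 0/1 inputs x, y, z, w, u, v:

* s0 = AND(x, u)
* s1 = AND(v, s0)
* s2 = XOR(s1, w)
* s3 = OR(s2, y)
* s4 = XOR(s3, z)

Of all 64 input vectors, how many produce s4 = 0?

32

s4 = XOR(s3, z) must be 0, so s3 and z are equal.
Enumerating the 64 input combinations, 32 give s4 = 0 and 32 give s4 = 1.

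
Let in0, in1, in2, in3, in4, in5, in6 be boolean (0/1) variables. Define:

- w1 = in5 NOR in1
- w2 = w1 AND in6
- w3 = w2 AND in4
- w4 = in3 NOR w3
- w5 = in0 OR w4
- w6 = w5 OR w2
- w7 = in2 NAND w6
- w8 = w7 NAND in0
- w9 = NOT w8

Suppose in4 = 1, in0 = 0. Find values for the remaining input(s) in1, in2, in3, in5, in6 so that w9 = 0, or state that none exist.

Check with in4 = 1, in0 = 0 and in1=1, in2=0, in3=0, in5=0, in6=0:
w1 = in5 NOR in1 = 0 NOR 1 = 0
w2 = w1 AND in6 = 0 AND 0 = 0
w3 = w2 AND in4 = 0 AND 1 = 0
w4 = in3 NOR w3 = 0 NOR 0 = 1
w5 = in0 OR w4 = 0 OR 1 = 1
w6 = w5 OR w2 = 1 OR 0 = 1
w7 = in2 NAND w6 = 0 NAND 1 = 1
w8 = w7 NAND in0 = 1 NAND 0 = 1
w9 = NOT w8 = NOT 1 = 0
So w9 = 0.

in1=1, in2=0, in3=0, in5=0, in6=0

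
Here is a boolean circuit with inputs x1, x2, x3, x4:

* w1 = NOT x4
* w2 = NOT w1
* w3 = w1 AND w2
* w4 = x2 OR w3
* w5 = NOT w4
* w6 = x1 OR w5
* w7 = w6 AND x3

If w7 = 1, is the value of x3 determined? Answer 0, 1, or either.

1

w7 = w6 AND x3 must be 1, so both w6 = 1 and x3 = 1.
w6 = x1 OR w5 must be 1, so at least one of x1, w5 is 1.
Every assignment with w7 = 1 has x3 = 1; there are 6 such assignment(s).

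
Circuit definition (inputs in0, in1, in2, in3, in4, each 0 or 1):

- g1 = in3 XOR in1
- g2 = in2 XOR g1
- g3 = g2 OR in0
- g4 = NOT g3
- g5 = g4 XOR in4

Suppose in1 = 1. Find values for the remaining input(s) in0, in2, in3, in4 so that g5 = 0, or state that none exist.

in0=0, in2=1, in3=0, in4=1

Check with in1 = 1 and in0=0, in2=1, in3=0, in4=1:
g1 = in3 XOR in1 = 0 XOR 1 = 1
g2 = in2 XOR g1 = 1 XOR 1 = 0
g3 = g2 OR in0 = 0 OR 0 = 0
g4 = NOT g3 = NOT 0 = 1
g5 = g4 XOR in4 = 1 XOR 1 = 0
So g5 = 0.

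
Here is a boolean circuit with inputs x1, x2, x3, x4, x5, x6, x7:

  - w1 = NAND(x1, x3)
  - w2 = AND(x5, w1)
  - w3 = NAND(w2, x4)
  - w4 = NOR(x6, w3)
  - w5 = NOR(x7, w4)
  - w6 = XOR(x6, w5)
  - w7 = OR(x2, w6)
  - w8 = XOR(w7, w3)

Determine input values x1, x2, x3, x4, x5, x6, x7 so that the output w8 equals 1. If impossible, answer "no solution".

x1=0 x2=0 x3=0 x4=1 x5=1 x6=1 x7=1

w8 = XOR(w7, w3) must be 1, so w7 and w3 differ.
Check with x1=0 x2=0 x3=0 x4=1 x5=1 x6=1 x7=1:
w1 = NAND(x1, x3) = NAND(0, 0) = 1
w2 = AND(x5, w1) = AND(1, 1) = 1
w3 = NAND(w2, x4) = NAND(1, 1) = 0
w4 = NOR(x6, w3) = NOR(1, 0) = 0
w5 = NOR(x7, w4) = NOR(1, 0) = 0
w6 = XOR(x6, w5) = XOR(1, 0) = 1
w7 = OR(x2, w6) = OR(0, 1) = 1
w8 = XOR(w7, w3) = XOR(1, 0) = 1
So w8 = 1 as required.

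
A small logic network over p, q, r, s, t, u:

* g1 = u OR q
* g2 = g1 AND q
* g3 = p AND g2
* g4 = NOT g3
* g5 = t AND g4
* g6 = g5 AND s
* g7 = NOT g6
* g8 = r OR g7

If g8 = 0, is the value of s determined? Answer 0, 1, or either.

1

g8 = r OR g7 must be 0, so both r = 0 and g7 = 0.
Every assignment with g8 = 0 has s = 1; there are 6 such assignment(s).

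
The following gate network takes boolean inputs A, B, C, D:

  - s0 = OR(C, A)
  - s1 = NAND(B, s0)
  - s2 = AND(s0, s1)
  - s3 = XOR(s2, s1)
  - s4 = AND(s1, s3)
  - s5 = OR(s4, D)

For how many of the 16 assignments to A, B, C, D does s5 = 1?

10

s5 = OR(s4, D) must be 1, so at least one of s4, D is 1.
Enumerating the 16 input combinations, 10 give s5 = 1 and 6 give s5 = 0.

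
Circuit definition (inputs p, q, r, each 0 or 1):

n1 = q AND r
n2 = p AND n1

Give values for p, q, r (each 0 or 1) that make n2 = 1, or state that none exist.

n2 = p AND n1 must be 1, so both p = 1 and n1 = 1.
n1 = q AND r must be 1, so both q = 1 and r = 1.
Check with p=1, q=1, r=1:
n1 = q AND r = 1 AND 1 = 1
n2 = p AND n1 = 1 AND 1 = 1
So n2 = 1 as required.

p=1, q=1, r=1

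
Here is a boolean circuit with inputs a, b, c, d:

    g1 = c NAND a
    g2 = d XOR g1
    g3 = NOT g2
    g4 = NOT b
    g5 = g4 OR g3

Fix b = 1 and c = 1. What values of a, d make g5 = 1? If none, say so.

g5 = g4 OR g3 must be 1, so at least one of g4, g3 is 1.
Check with b = 1 and c = 1 and a=0, d=1:
g1 = c NAND a = 1 NAND 0 = 1
g2 = d XOR g1 = 1 XOR 1 = 0
g3 = NOT g2 = NOT 0 = 1
g4 = NOT b = NOT 1 = 0
g5 = g4 OR g3 = 0 OR 1 = 1
So g5 = 1.

a=0, d=1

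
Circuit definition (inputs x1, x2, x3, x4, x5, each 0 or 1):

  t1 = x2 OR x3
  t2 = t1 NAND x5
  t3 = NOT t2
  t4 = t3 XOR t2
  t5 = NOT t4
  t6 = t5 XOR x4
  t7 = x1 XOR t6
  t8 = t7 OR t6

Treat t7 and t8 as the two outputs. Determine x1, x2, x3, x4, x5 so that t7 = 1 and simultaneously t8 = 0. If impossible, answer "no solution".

no solution exists

Across all 32 input combinations, none give both t7 = 1 and t8 = 0.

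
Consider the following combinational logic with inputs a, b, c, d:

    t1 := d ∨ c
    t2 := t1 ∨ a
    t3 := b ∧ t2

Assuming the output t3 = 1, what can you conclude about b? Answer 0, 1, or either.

t3 = b ∧ t2 must be 1, so both b = 1 and t2 = 1.
t2 = t1 ∨ a must be 1, so at least one of t1, a is 1.
Every assignment with t3 = 1 has b = 1; there are 7 such assignment(s).

1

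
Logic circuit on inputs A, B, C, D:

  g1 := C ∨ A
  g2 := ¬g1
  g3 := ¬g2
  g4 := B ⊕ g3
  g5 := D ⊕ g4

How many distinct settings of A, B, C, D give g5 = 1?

g5 = D ⊕ g4 must be 1, so D and g4 differ.
Enumerating the 16 input combinations, 8 give g5 = 1 and 8 give g5 = 0.

8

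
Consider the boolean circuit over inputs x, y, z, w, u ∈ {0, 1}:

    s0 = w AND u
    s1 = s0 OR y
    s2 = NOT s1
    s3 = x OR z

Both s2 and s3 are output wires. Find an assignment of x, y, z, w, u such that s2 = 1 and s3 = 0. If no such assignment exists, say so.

x=0, y=0, z=0, w=1, u=0

Check with x=0, y=0, z=0, w=1, u=0:
s0 = w AND u = 1 AND 0 = 0
s1 = s0 OR y = 0 OR 0 = 0
s2 = NOT s1 = NOT 0 = 1
s3 = x OR z = 0 OR 0 = 0
So s2 = 1 and s3 = 0.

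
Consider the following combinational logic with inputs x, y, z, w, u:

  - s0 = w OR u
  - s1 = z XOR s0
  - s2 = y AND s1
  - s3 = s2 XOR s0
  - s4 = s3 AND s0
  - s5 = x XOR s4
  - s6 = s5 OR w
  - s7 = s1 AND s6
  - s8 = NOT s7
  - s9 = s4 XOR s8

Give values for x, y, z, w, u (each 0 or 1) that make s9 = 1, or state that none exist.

x=0, y=1, z=1, w=0, u=0

s9 = s4 XOR s8 must be 1, so s4 and s8 differ.
Check with x=0, y=1, z=1, w=0, u=0:
s0 = w OR u = 0 OR 0 = 0
s1 = z XOR s0 = 1 XOR 0 = 1
s2 = y AND s1 = 1 AND 1 = 1
s3 = s2 XOR s0 = 1 XOR 0 = 1
s4 = s3 AND s0 = 1 AND 0 = 0
s5 = x XOR s4 = 0 XOR 0 = 0
s6 = s5 OR w = 0 OR 0 = 0
s7 = s1 AND s6 = 1 AND 0 = 0
s8 = NOT s7 = NOT 0 = 1
s9 = s4 XOR s8 = 0 XOR 1 = 1
So s9 = 1 as required.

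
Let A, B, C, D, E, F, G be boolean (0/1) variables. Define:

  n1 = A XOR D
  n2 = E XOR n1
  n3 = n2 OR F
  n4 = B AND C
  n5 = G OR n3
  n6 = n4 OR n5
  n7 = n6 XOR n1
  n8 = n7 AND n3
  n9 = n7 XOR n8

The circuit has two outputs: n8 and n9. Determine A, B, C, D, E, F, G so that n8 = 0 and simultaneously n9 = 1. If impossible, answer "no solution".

A=1 B=0 C=1 D=1 E=0 F=0 G=1

Check with A=1 B=0 C=1 D=1 E=0 F=0 G=1:
n1 = A XOR D = 1 XOR 1 = 0
n2 = E XOR n1 = 0 XOR 0 = 0
n3 = n2 OR F = 0 OR 0 = 0
n4 = B AND C = 0 AND 1 = 0
n5 = G OR n3 = 1 OR 0 = 1
n6 = n4 OR n5 = 0 OR 1 = 1
n7 = n6 XOR n1 = 1 XOR 0 = 1
n8 = n7 AND n3 = 1 AND 0 = 0
n9 = n7 XOR n8 = 1 XOR 0 = 1
So n8 = 0 and n9 = 1.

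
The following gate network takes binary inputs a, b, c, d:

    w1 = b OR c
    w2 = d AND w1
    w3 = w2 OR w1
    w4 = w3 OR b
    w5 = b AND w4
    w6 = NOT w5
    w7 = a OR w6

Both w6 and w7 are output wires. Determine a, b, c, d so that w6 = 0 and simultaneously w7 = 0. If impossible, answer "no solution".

a=0 b=1 c=1 d=1

Check with a=0 b=1 c=1 d=1:
w1 = b OR c = 1 OR 1 = 1
w2 = d AND w1 = 1 AND 1 = 1
w3 = w2 OR w1 = 1 OR 1 = 1
w4 = w3 OR b = 1 OR 1 = 1
w5 = b AND w4 = 1 AND 1 = 1
w6 = NOT w5 = NOT 1 = 0
w7 = a OR w6 = 0 OR 0 = 0
So w6 = 0 and w7 = 0.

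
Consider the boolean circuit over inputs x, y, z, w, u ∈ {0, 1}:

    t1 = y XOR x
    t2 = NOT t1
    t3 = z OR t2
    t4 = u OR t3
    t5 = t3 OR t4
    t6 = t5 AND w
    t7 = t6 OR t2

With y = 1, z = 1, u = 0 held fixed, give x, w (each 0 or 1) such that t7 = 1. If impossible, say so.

t7 = t6 OR t2 must be 1, so at least one of t6, t2 is 1.
Check with y = 1, z = 1, u = 0 and x=1, w=0:
t1 = y XOR x = 1 XOR 1 = 0
t2 = NOT t1 = NOT 0 = 1
t3 = z OR t2 = 1 OR 1 = 1
t4 = u OR t3 = 0 OR 1 = 1
t5 = t3 OR t4 = 1 OR 1 = 1
t6 = t5 AND w = 1 AND 0 = 0
t7 = t6 OR t2 = 0 OR 1 = 1
So t7 = 1.

x=1, w=0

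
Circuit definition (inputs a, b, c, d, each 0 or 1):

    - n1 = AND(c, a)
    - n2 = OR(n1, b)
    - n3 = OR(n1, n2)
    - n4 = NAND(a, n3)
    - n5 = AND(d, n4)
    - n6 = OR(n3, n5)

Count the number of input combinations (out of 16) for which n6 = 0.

n6 = OR(n3, n5) must be 0, so both n3 = 0 and n5 = 0.
n3 = OR(n1, n2) must be 0, so both n1 = 0 and n2 = 0.
n5 = AND(d, n4) must be 0, so at least one of d, n4 is 0.
Satisfying assignments:
  a=0, b=0, c=0, d=0
  a=0, b=0, c=1, d=0
  a=1, b=0, c=0, d=0

3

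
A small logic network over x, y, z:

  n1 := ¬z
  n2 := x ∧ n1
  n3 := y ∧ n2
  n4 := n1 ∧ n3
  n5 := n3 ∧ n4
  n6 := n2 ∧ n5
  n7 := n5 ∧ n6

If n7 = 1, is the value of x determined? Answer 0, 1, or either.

1

n7 = n5 ∧ n6 must be 1, so both n5 = 1 and n6 = 1.
Every assignment with n7 = 1 has x = 1; there are 1 such assignment(s).
  x=1, y=1, z=0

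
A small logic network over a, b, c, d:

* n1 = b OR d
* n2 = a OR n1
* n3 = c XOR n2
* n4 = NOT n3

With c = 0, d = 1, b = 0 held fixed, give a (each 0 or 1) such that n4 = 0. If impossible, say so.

Check with c = 0, d = 1, b = 0 and a=0:
n1 = b OR d = 0 OR 1 = 1
n2 = a OR n1 = 0 OR 1 = 1
n3 = c XOR n2 = 0 XOR 1 = 1
n4 = NOT n3 = NOT 1 = 0
So n4 = 0.

a=0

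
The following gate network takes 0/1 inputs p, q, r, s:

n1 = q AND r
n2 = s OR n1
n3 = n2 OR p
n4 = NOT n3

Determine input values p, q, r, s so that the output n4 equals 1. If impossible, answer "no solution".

Check with p=0, q=0, r=1, s=0:
n1 = q AND r = 0 AND 1 = 0
n2 = s OR n1 = 0 OR 0 = 0
n3 = n2 OR p = 0 OR 0 = 0
n4 = NOT n3 = NOT 0 = 1
So n4 = 1 as required.

p=0, q=0, r=1, s=0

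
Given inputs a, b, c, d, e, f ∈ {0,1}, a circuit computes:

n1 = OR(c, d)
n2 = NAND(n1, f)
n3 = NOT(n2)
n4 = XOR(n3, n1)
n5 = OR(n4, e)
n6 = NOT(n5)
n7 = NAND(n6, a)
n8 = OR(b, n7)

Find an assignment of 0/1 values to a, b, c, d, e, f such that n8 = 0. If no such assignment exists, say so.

Check with a=1, b=0, c=0, d=0, e=0, f=0:
n1 = OR(c, d) = OR(0, 0) = 0
n2 = NAND(n1, f) = NAND(0, 0) = 1
n3 = NOT(n2) = NOT 1 = 0
n4 = XOR(n3, n1) = XOR(0, 0) = 0
n5 = OR(n4, e) = OR(0, 0) = 0
n6 = NOT(n5) = NOT 0 = 1
n7 = NAND(n6, a) = NAND(1, 1) = 0
n8 = OR(b, n7) = OR(0, 0) = 0
So n8 = 0 as required.

a=1, b=0, c=0, d=0, e=0, f=0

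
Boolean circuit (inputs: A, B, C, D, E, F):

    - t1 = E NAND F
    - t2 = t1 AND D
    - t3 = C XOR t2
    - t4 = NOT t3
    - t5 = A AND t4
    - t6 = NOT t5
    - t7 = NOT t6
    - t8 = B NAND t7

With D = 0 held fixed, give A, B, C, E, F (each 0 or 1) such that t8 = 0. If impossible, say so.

A=1, B=1, C=0, E=0, F=1

Check with D = 0 and A=1, B=1, C=0, E=0, F=1:
t1 = E NAND F = 0 NAND 1 = 1
t2 = t1 AND D = 1 AND 0 = 0
t3 = C XOR t2 = 0 XOR 0 = 0
t4 = NOT t3 = NOT 0 = 1
t5 = A AND t4 = 1 AND 1 = 1
t6 = NOT t5 = NOT 1 = 0
t7 = NOT t6 = NOT 0 = 1
t8 = B NAND t7 = 1 NAND 1 = 0
So t8 = 0.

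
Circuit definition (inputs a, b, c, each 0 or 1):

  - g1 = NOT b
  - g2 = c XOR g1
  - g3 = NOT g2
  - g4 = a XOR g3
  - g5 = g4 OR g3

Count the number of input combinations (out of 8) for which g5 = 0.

g5 = g4 OR g3 must be 0, so both g4 = 0 and g3 = 0.
g4 = a XOR g3 must be 0, so a and g3 are equal.
Enumerating the 8 input combinations, 2 give g5 = 0 and 6 give g5 = 1.

2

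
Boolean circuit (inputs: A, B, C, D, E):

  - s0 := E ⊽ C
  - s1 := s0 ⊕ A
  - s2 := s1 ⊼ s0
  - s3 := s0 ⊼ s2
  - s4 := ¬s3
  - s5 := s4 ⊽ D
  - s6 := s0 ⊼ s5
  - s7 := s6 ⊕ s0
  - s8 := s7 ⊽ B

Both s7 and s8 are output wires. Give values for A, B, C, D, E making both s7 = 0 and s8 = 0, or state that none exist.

A=0, B=1, C=0, D=1, E=0

Check with A=0, B=1, C=0, D=1, E=0:
s0 = E ⊽ C = 0 ⊽ 0 = 1
s1 = s0 ⊕ A = 1 ⊕ 0 = 1
s2 = s1 ⊼ s0 = 1 ⊼ 1 = 0
s3 = s0 ⊼ s2 = 1 ⊼ 0 = 1
s4 = ¬s3 = ¬1 = 0
s5 = s4 ⊽ D = 0 ⊽ 1 = 0
s6 = s0 ⊼ s5 = 1 ⊼ 0 = 1
s7 = s6 ⊕ s0 = 1 ⊕ 1 = 0
s8 = s7 ⊽ B = 0 ⊽ 1 = 0
So s7 = 0 and s8 = 0.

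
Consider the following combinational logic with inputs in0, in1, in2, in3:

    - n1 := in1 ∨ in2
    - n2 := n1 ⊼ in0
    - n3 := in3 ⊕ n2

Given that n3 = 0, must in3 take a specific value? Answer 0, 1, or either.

either

Both values of in3 occur among assignments with n3 = 0:
  in3=0: in0=1, in1=0, in2=1, in3=0
  in3=1: in0=0, in1=0, in2=0, in3=1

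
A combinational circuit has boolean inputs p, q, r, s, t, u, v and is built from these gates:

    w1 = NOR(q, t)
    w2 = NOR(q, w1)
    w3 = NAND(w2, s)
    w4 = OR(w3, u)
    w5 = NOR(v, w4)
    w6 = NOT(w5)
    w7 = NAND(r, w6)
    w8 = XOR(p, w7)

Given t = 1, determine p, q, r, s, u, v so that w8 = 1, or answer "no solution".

p=0, q=1, r=0, s=1, u=0, v=0

w8 = XOR(p, w7) must be 1, so p and w7 differ.
Check with t = 1 and p=0, q=1, r=0, s=1, u=0, v=0:
w1 = NOR(q, t) = NOR(1, 1) = 0
w2 = NOR(q, w1) = NOR(1, 0) = 0
w3 = NAND(w2, s) = NAND(0, 1) = 1
w4 = OR(w3, u) = OR(1, 0) = 1
w5 = NOR(v, w4) = NOR(0, 1) = 0
w6 = NOT(w5) = NOT 0 = 1
w7 = NAND(r, w6) = NAND(0, 1) = 1
w8 = XOR(p, w7) = XOR(0, 1) = 1
So w8 = 1.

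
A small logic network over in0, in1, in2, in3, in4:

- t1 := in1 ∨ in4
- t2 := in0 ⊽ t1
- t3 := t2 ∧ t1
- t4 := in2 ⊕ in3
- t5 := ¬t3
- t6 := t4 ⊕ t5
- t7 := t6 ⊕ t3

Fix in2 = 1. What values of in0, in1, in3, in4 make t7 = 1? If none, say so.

t7 = t6 ⊕ t3 must be 1, so t6 and t3 differ.
Check with in2 = 1 and in0=1, in1=0, in3=1, in4=0:
t1 = in1 ∨ in4 = 0 ∨ 0 = 0
t2 = in0 ⊽ t1 = 1 ⊽ 0 = 0
t3 = t2 ∧ t1 = 0 ∧ 0 = 0
t4 = in2 ⊕ in3 = 1 ⊕ 1 = 0
t5 = ¬t3 = ¬0 = 1
t6 = t4 ⊕ t5 = 0 ⊕ 1 = 1
t7 = t6 ⊕ t3 = 1 ⊕ 0 = 1
So t7 = 1.

in0=1, in1=0, in3=1, in4=0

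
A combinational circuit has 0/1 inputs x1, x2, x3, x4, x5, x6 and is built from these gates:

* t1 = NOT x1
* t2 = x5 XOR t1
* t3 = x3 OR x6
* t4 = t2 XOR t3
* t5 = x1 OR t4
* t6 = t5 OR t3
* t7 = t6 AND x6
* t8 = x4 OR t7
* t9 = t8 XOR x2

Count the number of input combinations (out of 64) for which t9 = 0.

t9 = t8 XOR x2 must be 0, so t8 and x2 are equal.
Enumerating the 64 input combinations, 32 give t9 = 0 and 32 give t9 = 1.

32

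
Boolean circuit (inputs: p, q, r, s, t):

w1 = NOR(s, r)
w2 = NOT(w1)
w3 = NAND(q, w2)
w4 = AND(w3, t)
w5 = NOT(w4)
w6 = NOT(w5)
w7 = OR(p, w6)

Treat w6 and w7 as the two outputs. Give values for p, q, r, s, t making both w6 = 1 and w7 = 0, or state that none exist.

no solution exists

Across all 32 input combinations, none give both w6 = 1 and w7 = 0.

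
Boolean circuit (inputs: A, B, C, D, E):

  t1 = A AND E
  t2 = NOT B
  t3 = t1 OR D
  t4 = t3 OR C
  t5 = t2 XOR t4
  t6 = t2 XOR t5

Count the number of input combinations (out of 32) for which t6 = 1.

t6 = t2 XOR t5 must be 1, so t2 and t5 differ.
Enumerating the 32 input combinations, 26 give t6 = 1 and 6 give t6 = 0.

26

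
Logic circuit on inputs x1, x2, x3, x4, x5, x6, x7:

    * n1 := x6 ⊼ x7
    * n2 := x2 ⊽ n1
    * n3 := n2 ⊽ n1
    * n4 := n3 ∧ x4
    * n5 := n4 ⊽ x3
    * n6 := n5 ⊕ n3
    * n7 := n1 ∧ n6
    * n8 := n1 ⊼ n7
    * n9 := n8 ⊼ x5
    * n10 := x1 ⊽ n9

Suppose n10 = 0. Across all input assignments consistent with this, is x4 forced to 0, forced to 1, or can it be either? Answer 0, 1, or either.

Both values of x4 occur among assignments with n10 = 0:
  x4=0: x1=0, x2=0, x3=0, x4=0, x5=0, x6=0, x7=0
  x4=1: x1=0, x2=0, x3=0, x4=1, x5=0, x6=0, x7=0

either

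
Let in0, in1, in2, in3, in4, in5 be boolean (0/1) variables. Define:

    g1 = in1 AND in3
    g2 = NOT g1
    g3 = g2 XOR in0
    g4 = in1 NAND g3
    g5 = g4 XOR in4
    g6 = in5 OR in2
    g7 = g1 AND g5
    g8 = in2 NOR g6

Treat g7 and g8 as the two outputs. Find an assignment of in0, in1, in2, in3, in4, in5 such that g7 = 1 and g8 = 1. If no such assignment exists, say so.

Check with in0=1, in1=1, in2=0, in3=1, in4=1, in5=0:
g1 = in1 AND in3 = 1 AND 1 = 1
g2 = NOT g1 = NOT 1 = 0
g3 = g2 XOR in0 = 0 XOR 1 = 1
g4 = in1 NAND g3 = 1 NAND 1 = 0
g5 = g4 XOR in4 = 0 XOR 1 = 1
g6 = in5 OR in2 = 0 OR 0 = 0
g7 = g1 AND g5 = 1 AND 1 = 1
g8 = in2 NOR g6 = 0 NOR 0 = 1
So g7 = 1 and g8 = 1.

in0=1, in1=1, in2=0, in3=1, in4=1, in5=0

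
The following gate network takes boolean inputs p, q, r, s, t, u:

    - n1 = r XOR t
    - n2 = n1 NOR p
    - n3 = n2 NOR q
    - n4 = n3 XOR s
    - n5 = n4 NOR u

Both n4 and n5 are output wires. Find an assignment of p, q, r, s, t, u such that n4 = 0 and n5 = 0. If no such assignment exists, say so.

p=0 q=1 r=1 s=0 t=0 u=1

Check with p=0 q=1 r=1 s=0 t=0 u=1:
n1 = r XOR t = 1 XOR 0 = 1
n2 = n1 NOR p = 1 NOR 0 = 0
n3 = n2 NOR q = 0 NOR 1 = 0
n4 = n3 XOR s = 0 XOR 0 = 0
n5 = n4 NOR u = 0 NOR 1 = 0
So n4 = 0 and n5 = 0.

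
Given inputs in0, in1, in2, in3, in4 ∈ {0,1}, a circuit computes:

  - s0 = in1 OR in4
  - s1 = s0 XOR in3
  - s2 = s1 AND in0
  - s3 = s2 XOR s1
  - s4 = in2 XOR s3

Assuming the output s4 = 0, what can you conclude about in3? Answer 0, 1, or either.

either

Both values of in3 occur among assignments with s4 = 0:
  in3=0: in0=0, in1=0, in2=0, in3=0, in4=0
  in3=1: in0=0, in1=0, in2=0, in3=1, in4=1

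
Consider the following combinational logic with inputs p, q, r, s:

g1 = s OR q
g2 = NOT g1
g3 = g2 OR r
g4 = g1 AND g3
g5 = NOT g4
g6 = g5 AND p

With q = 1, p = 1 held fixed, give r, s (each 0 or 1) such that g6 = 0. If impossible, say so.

Check with q = 1, p = 1 and r=1, s=0:
g1 = s OR q = 0 OR 1 = 1
g2 = NOT g1 = NOT 1 = 0
g3 = g2 OR r = 0 OR 1 = 1
g4 = g1 AND g3 = 1 AND 1 = 1
g5 = NOT g4 = NOT 1 = 0
g6 = g5 AND p = 0 AND 1 = 0
So g6 = 0.

r=1, s=0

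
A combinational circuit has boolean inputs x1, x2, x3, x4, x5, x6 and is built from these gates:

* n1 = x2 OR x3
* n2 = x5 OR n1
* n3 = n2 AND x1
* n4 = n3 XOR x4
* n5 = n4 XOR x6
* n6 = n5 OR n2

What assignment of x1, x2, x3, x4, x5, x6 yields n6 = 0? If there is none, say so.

x1=1, x2=0, x3=0, x4=1, x5=0, x6=1

n6 = n5 OR n2 must be 0, so both n5 = 0 and n2 = 0.
Check with x1=1, x2=0, x3=0, x4=1, x5=0, x6=1:
n1 = x2 OR x3 = 0 OR 0 = 0
n2 = x5 OR n1 = 0 OR 0 = 0
n3 = n2 AND x1 = 0 AND 1 = 0
n4 = n3 XOR x4 = 0 XOR 1 = 1
n5 = n4 XOR x6 = 1 XOR 1 = 0
n6 = n5 OR n2 = 0 OR 0 = 0
So n6 = 0 as required.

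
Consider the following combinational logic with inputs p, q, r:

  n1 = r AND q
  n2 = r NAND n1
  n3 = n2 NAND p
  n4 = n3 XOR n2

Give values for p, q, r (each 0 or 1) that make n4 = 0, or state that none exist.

n4 = n3 XOR n2 must be 0, so n3 and n2 are equal.
Check with p=0, q=1, r=0:
n1 = r AND q = 0 AND 1 = 0
n2 = r NAND n1 = 0 NAND 0 = 1
n3 = n2 NAND p = 1 NAND 0 = 1
n4 = n3 XOR n2 = 1 XOR 1 = 0
So n4 = 0 as required.

p=0, q=1, r=0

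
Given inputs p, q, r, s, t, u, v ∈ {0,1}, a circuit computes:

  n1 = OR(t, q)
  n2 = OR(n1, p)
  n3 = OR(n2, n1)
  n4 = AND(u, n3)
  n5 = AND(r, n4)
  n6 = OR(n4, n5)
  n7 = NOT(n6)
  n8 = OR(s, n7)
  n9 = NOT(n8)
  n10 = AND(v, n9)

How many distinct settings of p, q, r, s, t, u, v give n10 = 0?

n10 = AND(v, n9) must be 0, so at least one of v, n9 is 0.
Enumerating the 128 input combinations, 114 give n10 = 0 and 14 give n10 = 1.

114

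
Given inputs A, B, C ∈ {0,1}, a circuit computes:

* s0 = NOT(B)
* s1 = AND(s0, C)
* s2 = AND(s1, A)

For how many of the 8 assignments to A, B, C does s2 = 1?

1

s2 = AND(s1, A) must be 1, so both s1 = 1 and A = 1.
s1 = AND(s0, C) must be 1, so both s0 = 1 and C = 1.
s0 = NOT(B) must be 1, so B = 0.
Satisfying assignments:
  A=1, B=0, C=1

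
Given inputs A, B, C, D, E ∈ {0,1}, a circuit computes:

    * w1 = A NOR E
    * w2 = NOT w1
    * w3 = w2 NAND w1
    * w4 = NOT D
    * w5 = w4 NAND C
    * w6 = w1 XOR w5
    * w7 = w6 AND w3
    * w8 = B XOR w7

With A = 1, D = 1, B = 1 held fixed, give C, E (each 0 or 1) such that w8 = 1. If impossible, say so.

no solution exists

With A = 1, D = 1, B = 1 fixed, none of the 4 settings of C, E give w8 = 1.
For example, with C=0, E=1:
w1 = A NOR E = 1 NOR 1 = 0
w2 = NOT w1 = NOT 0 = 1
w3 = w2 NAND w1 = 1 NAND 0 = 1
w4 = NOT D = NOT 1 = 0
w5 = w4 NAND C = 0 NAND 0 = 1
w6 = w1 XOR w5 = 0 XOR 1 = 1
w7 = w6 AND w3 = 1 AND 1 = 1
w8 = B XOR w7 = 1 XOR 1 = 0
giving w8 = 0 ≠ 1.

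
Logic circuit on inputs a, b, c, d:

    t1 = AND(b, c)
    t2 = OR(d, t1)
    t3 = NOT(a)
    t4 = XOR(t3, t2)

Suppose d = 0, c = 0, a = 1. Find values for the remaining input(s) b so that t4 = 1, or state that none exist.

no solution exists

With d = 0, c = 0, a = 1 fixed, none of the 2 settings of b give t4 = 1.
For example, with b=0:
t1 = AND(b, c) = AND(0, 0) = 0
t2 = OR(d, t1) = OR(0, 0) = 0
t3 = NOT(a) = NOT 1 = 0
t4 = XOR(t3, t2) = XOR(0, 0) = 0
giving t4 = 0 ≠ 1.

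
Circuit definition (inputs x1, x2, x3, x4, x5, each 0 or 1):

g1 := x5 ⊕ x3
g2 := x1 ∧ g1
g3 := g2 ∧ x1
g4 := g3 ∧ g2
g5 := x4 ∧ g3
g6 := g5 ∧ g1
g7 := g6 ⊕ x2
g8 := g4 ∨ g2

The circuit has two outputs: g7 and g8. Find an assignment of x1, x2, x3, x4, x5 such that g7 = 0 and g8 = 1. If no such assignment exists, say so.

x1=1, x2=1, x3=0, x4=1, x5=1

Check with x1=1, x2=1, x3=0, x4=1, x5=1:
g1 = x5 ⊕ x3 = 1 ⊕ 0 = 1
g2 = x1 ∧ g1 = 1 ∧ 1 = 1
g3 = g2 ∧ x1 = 1 ∧ 1 = 1
g4 = g3 ∧ g2 = 1 ∧ 1 = 1
g5 = x4 ∧ g3 = 1 ∧ 1 = 1
g6 = g5 ∧ g1 = 1 ∧ 1 = 1
g7 = g6 ⊕ x2 = 1 ⊕ 1 = 0
g8 = g4 ∨ g2 = 1 ∨ 1 = 1
So g7 = 0 and g8 = 1.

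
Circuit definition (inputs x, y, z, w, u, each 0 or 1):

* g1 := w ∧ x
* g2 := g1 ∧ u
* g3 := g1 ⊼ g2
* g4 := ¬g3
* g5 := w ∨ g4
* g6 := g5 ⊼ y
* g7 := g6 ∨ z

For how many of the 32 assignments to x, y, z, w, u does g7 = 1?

28

g7 = g6 ∨ z must be 1, so at least one of g6, z is 1.
Enumerating the 32 input combinations, 28 give g7 = 1 and 4 give g7 = 0.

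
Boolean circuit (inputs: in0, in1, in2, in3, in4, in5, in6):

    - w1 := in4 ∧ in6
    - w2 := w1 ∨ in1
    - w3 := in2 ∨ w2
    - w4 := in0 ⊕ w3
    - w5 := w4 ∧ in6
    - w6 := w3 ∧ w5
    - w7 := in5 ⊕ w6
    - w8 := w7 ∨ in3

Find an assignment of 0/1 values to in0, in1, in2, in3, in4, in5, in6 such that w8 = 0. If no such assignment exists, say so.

in0=0, in1=0, in2=1, in3=0, in4=1, in5=0, in6=0

w8 = w7 ∨ in3 must be 0, so both w7 = 0 and in3 = 0.
Check with in0=0, in1=0, in2=1, in3=0, in4=1, in5=0, in6=0:
w1 = in4 ∧ in6 = 1 ∧ 0 = 0
w2 = w1 ∨ in1 = 0 ∨ 0 = 0
w3 = in2 ∨ w2 = 1 ∨ 0 = 1
w4 = in0 ⊕ w3 = 0 ⊕ 1 = 1
w5 = w4 ∧ in6 = 1 ∧ 0 = 0
w6 = w3 ∧ w5 = 1 ∧ 0 = 0
w7 = in5 ⊕ w6 = 0 ⊕ 0 = 0
w8 = w7 ∨ in3 = 0 ∨ 0 = 0
So w8 = 0 as required.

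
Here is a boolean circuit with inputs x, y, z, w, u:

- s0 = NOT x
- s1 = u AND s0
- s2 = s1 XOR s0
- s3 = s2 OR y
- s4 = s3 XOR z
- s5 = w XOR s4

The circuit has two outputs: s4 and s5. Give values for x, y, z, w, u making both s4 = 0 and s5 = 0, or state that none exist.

x=0 y=0 z=1 w=0 u=0

Check with x=0 y=0 z=1 w=0 u=0:
s0 = NOT x = NOT 0 = 1
s1 = u AND s0 = 0 AND 1 = 0
s2 = s1 XOR s0 = 0 XOR 1 = 1
s3 = s2 OR y = 1 OR 0 = 1
s4 = s3 XOR z = 1 XOR 1 = 0
s5 = w XOR s4 = 0 XOR 0 = 0
So s4 = 0 and s5 = 0.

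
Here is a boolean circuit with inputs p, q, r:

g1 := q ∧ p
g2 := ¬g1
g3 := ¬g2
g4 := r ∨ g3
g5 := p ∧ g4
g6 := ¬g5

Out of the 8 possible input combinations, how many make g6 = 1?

5

g6 = ¬g5 must be 1, so g5 = 0.
Enumerating the 8 input combinations, 5 give g6 = 1 and 3 give g6 = 0.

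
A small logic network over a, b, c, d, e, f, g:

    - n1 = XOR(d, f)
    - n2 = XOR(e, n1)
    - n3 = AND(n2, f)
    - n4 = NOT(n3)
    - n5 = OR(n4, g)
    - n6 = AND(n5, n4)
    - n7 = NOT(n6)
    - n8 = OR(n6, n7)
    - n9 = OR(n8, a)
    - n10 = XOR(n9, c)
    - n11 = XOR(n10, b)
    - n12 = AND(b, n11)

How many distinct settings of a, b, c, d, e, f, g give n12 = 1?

32

n12 = AND(b, n11) must be 1, so both b = 1 and n11 = 1.
n11 = XOR(n10, b) must be 1, so n10 and b differ.
Enumerating the 128 input combinations, 32 give n12 = 1 and 96 give n12 = 0.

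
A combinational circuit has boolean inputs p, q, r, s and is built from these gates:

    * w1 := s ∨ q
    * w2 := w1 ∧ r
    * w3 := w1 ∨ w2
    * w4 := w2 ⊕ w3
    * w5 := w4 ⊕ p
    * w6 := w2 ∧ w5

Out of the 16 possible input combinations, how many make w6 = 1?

w6 = w2 ∧ w5 must be 1, so both w2 = 1 and w5 = 1.
w2 = w1 ∧ r must be 1, so both w1 = 1 and r = 1.
w5 = w4 ⊕ p must be 1, so w4 and p differ.
Satisfying assignments:
  p=1, q=0, r=1, s=1
  p=1, q=1, r=1, s=0
  p=1, q=1, r=1, s=1

3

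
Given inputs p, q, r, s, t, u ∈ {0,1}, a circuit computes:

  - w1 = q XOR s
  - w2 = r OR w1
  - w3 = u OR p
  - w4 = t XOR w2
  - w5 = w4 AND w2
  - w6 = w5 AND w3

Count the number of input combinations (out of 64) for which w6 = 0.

w6 = w5 AND w3 must be 0, so at least one of w5, w3 is 0.
Enumerating the 64 input combinations, 46 give w6 = 0 and 18 give w6 = 1.

46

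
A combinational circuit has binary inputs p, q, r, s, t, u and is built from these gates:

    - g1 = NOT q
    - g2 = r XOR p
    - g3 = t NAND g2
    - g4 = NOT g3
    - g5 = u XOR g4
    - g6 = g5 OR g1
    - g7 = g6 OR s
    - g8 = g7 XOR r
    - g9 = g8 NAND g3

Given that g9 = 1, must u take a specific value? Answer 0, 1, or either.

Both values of u occur among assignments with g9 = 1:
  u=0: p=0, q=0, r=1, s=0, t=0, u=0
  u=1: p=0, q=0, r=1, s=0, t=0, u=1

either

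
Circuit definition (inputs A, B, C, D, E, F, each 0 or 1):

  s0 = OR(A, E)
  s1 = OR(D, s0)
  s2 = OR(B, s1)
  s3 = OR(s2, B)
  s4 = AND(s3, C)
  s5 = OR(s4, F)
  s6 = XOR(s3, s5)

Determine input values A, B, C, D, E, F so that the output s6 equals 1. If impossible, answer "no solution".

A=1 B=0 C=0 D=0 E=1 F=0

s6 = XOR(s3, s5) must be 1, so s3 and s5 differ.
Check with A=1 B=0 C=0 D=0 E=1 F=0:
s0 = OR(A, E) = OR(1, 1) = 1
s1 = OR(D, s0) = OR(0, 1) = 1
s2 = OR(B, s1) = OR(0, 1) = 1
s3 = OR(s2, B) = OR(1, 0) = 1
s4 = AND(s3, C) = AND(1, 0) = 0
s5 = OR(s4, F) = OR(0, 0) = 0
s6 = XOR(s3, s5) = XOR(1, 0) = 1
So s6 = 1 as required.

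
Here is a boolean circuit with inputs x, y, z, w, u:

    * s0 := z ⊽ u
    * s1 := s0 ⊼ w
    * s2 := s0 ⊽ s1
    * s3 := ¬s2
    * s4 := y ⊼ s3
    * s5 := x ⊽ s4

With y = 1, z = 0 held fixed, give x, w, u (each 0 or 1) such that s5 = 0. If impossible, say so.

s5 = x ⊽ s4 must be 0, so at least one of x, s4 is 1.
Check with y = 1, z = 0 and x=1, w=0, u=0:
s0 = z ⊽ u = 0 ⊽ 0 = 1
s1 = s0 ⊼ w = 1 ⊼ 0 = 1
s2 = s0 ⊽ s1 = 1 ⊽ 1 = 0
s3 = ¬s2 = ¬0 = 1
s4 = y ⊼ s3 = 1 ⊼ 1 = 0
s5 = x ⊽ s4 = 1 ⊽ 0 = 0
So s5 = 0.

x=1, w=0, u=0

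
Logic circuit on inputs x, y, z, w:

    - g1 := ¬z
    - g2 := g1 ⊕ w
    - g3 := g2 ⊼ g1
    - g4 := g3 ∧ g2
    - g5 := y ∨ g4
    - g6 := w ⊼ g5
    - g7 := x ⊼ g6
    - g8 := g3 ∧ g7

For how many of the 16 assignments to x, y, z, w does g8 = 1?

g8 = g3 ∧ g7 must be 1, so both g3 = 1 and g7 = 1.
Enumerating the 16 input combinations, 9 give g8 = 1 and 7 give g8 = 0.

9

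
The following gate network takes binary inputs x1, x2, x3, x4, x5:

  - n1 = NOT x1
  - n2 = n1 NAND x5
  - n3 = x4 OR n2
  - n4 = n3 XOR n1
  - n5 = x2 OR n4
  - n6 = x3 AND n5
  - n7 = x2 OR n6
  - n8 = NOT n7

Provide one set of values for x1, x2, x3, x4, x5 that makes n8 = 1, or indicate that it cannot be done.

Check with x1=0, x2=0, x3=1, x4=1, x5=1:
n1 = NOT x1 = NOT 0 = 1
n2 = n1 NAND x5 = 1 NAND 1 = 0
n3 = x4 OR n2 = 1 OR 0 = 1
n4 = n3 XOR n1 = 1 XOR 1 = 0
n5 = x2 OR n4 = 0 OR 0 = 0
n6 = x3 AND n5 = 1 AND 0 = 0
n7 = x2 OR n6 = 0 OR 0 = 0
n8 = NOT n7 = NOT 0 = 1
So n8 = 1 as required.

x1=0, x2=0, x3=1, x4=1, x5=1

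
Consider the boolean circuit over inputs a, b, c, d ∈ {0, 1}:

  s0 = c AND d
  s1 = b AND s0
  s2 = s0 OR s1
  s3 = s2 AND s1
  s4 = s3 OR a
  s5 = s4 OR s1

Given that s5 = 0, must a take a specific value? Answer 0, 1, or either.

s5 = s4 OR s1 must be 0, so both s4 = 0 and s1 = 0.
s4 = s3 OR a must be 0, so both s3 = 0 and a = 0.
Every assignment with s5 = 0 has a = 0; there are 7 such assignment(s).

0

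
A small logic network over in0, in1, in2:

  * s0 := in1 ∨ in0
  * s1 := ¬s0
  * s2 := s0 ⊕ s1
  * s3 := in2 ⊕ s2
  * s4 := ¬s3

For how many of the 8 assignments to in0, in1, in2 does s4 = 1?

4

s4 = ¬s3 must be 1, so s3 = 0.
Satisfying assignments:
  in0=0, in1=0, in2=1
  in0=0, in1=1, in2=1
  in0=1, in1=0, in2=1
  in0=1, in1=1, in2=1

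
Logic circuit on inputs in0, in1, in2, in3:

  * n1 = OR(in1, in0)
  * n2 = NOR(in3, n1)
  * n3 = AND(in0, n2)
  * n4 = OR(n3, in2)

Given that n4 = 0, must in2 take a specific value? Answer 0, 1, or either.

n4 = OR(n3, in2) must be 0, so both n3 = 0 and in2 = 0.
Every assignment with n4 = 0 has in2 = 0; there are 8 such assignment(s).

0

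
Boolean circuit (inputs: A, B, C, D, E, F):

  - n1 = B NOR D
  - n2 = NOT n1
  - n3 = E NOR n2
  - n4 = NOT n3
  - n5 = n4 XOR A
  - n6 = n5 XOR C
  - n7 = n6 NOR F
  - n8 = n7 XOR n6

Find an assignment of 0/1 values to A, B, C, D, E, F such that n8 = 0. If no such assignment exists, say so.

Check with A=0 B=0 C=1 D=0 E=1 F=1:
n1 = B NOR D = 0 NOR 0 = 1
n2 = NOT n1 = NOT 1 = 0
n3 = E NOR n2 = 1 NOR 0 = 0
n4 = NOT n3 = NOT 0 = 1
n5 = n4 XOR A = 1 XOR 0 = 1
n6 = n5 XOR C = 1 XOR 1 = 0
n7 = n6 NOR F = 0 NOR 1 = 0
n8 = n7 XOR n6 = 0 XOR 0 = 0
So n8 = 0 as required.

A=0 B=0 C=1 D=0 E=1 F=1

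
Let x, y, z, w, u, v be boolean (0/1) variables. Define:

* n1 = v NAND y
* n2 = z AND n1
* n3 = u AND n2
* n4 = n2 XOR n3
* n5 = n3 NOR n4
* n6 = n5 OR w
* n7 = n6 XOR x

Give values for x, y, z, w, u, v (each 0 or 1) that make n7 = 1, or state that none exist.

x=0, y=0, z=0, w=1, u=1, v=1

n7 = n6 XOR x must be 1, so n6 and x differ.
Check with x=0, y=0, z=0, w=1, u=1, v=1:
n1 = v NAND y = 1 NAND 0 = 1
n2 = z AND n1 = 0 AND 1 = 0
n3 = u AND n2 = 1 AND 0 = 0
n4 = n2 XOR n3 = 0 XOR 0 = 0
n5 = n3 NOR n4 = 0 NOR 0 = 1
n6 = n5 OR w = 1 OR 1 = 1
n7 = n6 XOR x = 1 XOR 0 = 1
So n7 = 1 as required.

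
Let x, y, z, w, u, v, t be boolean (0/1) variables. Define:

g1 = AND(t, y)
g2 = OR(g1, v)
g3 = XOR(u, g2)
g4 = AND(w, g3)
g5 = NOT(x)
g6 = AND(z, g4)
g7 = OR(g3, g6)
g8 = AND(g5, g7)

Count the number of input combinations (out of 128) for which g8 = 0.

96

g8 = AND(g5, g7) must be 0, so at least one of g5, g7 is 0.
Enumerating the 128 input combinations, 96 give g8 = 0 and 32 give g8 = 1.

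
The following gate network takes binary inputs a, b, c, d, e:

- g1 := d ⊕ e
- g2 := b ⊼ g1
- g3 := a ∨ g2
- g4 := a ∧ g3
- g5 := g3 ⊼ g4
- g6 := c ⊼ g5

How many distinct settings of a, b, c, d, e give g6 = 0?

8

g6 = c ⊼ g5 must be 0, so both c = 1 and g5 = 1.
g5 = g3 ⊼ g4 must be 1, so at least one of g3, g4 is 0.
Enumerating the 32 input combinations, 8 give g6 = 0 and 24 give g6 = 1.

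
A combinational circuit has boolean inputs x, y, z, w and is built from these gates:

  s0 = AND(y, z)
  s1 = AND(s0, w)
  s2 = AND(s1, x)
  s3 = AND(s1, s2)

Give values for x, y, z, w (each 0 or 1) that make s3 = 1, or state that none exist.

Check with x=1, y=1, z=1, w=1:
s0 = AND(y, z) = AND(1, 1) = 1
s1 = AND(s0, w) = AND(1, 1) = 1
s2 = AND(s1, x) = AND(1, 1) = 1
s3 = AND(s1, s2) = AND(1, 1) = 1
So s3 = 1 as required.

x=1, y=1, z=1, w=1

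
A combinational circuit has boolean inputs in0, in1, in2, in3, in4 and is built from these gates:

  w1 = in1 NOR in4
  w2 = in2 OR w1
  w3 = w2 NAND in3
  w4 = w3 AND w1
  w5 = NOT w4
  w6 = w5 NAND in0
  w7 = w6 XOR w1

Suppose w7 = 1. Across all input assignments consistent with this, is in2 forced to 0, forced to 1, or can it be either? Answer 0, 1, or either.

Both values of in2 occur among assignments with w7 = 1:
  in2=0: in0=0, in1=0, in2=0, in3=0, in4=1
  in2=1: in0=0, in1=0, in2=1, in3=0, in4=1

either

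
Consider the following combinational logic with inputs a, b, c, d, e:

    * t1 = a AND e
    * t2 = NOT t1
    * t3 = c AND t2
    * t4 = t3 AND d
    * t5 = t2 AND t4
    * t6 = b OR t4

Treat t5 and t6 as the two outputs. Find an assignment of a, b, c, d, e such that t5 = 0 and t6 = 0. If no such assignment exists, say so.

Check with a=1, b=0, c=0, d=1, e=1:
t1 = a AND e = 1 AND 1 = 1
t2 = NOT t1 = NOT 1 = 0
t3 = c AND t2 = 0 AND 0 = 0
t4 = t3 AND d = 0 AND 1 = 0
t5 = t2 AND t4 = 0 AND 0 = 0
t6 = b OR t4 = 0 OR 0 = 0
So t5 = 0 and t6 = 0.

a=1, b=0, c=0, d=1, e=1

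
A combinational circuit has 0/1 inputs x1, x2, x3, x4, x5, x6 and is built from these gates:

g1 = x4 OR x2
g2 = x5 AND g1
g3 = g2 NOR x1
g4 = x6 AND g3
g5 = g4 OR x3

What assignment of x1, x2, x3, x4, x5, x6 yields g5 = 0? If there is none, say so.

g5 = g4 OR x3 must be 0, so both g4 = 0 and x3 = 0.
Check with x1=0 x2=1 x3=0 x4=1 x5=0 x6=0:
g1 = x4 OR x2 = 1 OR 1 = 1
g2 = x5 AND g1 = 0 AND 1 = 0
g3 = g2 NOR x1 = 0 NOR 0 = 1
g4 = x6 AND g3 = 0 AND 1 = 0
g5 = g4 OR x3 = 0 OR 0 = 0
So g5 = 0 as required.

x1=0 x2=1 x3=0 x4=1 x5=0 x6=0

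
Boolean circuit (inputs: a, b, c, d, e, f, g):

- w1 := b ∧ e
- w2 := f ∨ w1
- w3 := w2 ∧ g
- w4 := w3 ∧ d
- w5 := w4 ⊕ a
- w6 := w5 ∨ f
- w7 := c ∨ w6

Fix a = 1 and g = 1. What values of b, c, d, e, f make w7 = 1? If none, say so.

b=0, c=0, d=0, e=0, f=1

w7 = c ∨ w6 must be 1, so at least one of c, w6 is 1.
Check with a = 1 and g = 1 and b=0, c=0, d=0, e=0, f=1:
w1 = b ∧ e = 0 ∧ 0 = 0
w2 = f ∨ w1 = 1 ∨ 0 = 1
w3 = w2 ∧ g = 1 ∧ 1 = 1
w4 = w3 ∧ d = 1 ∧ 0 = 0
w5 = w4 ⊕ a = 0 ⊕ 1 = 1
w6 = w5 ∨ f = 1 ∨ 1 = 1
w7 = c ∨ w6 = 0 ∨ 1 = 1
So w7 = 1.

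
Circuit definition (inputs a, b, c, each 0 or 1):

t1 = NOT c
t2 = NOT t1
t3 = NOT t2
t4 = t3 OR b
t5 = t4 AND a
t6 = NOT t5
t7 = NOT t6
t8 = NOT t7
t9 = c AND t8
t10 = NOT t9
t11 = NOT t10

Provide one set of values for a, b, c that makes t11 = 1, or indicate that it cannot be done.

t11 = NOT t10 must be 1, so t10 = 0.
t10 = NOT t9 must be 0, so t9 = 1.
t9 = c AND t8 must be 1, so both c = 1 and t8 = 1.
Check with a=0, b=1, c=1:
t1 = NOT c = NOT 1 = 0
t2 = NOT t1 = NOT 0 = 1
t3 = NOT t2 = NOT 1 = 0
t4 = t3 OR b = 0 OR 1 = 1
t5 = t4 AND a = 1 AND 0 = 0
t6 = NOT t5 = NOT 0 = 1
t7 = NOT t6 = NOT 1 = 0
t8 = NOT t7 = NOT 0 = 1
t9 = c AND t8 = 1 AND 1 = 1
t10 = NOT t9 = NOT 1 = 0
t11 = NOT t10 = NOT 0 = 1
So t11 = 1 as required.

a=0, b=1, c=1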